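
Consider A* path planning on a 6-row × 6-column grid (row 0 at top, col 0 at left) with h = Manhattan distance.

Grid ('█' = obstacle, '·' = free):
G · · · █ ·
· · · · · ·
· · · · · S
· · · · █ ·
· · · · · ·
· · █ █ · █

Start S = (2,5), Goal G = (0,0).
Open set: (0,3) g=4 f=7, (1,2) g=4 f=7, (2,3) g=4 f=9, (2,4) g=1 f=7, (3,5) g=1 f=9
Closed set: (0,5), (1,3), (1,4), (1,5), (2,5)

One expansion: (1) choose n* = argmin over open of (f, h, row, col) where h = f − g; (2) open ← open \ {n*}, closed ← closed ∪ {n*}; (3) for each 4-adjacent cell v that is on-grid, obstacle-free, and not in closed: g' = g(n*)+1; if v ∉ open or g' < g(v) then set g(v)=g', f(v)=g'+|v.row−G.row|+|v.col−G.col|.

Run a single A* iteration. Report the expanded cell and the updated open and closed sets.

expanded=(0,3); open=[(0,2) g=5 f=7, (1,2) g=4 f=7, (2,3) g=4 f=9, (2,4) g=1 f=7, (3,5) g=1 f=9]; closed=[(0,3), (0,5), (1,3), (1,4), (1,5), (2,5)]

step 1: expand (0,3) (f=7, h=3) → closed; open now [(0,2) g=5 f=7, (1,2) g=4 f=7, (2,3) g=4 f=9, (2,4) g=1 f=7, (3,5) g=1 f=9]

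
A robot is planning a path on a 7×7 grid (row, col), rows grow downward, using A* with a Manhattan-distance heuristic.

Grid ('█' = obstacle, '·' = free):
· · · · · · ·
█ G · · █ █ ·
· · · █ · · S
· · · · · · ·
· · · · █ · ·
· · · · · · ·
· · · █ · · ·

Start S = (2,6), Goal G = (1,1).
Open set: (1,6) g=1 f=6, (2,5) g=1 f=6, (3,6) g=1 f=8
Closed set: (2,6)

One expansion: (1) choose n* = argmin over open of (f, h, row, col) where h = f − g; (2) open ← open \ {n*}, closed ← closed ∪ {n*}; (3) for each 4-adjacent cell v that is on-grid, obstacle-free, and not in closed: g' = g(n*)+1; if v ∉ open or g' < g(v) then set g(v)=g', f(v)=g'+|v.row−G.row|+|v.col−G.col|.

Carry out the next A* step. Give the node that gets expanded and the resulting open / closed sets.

step 1: expand (1,6) (f=6, h=5) → closed; open now [(0,6) g=2 f=8, (2,5) g=1 f=6, (3,6) g=1 f=8]

expanded=(1,6); open=[(0,6) g=2 f=8, (2,5) g=1 f=6, (3,6) g=1 f=8]; closed=[(1,6), (2,6)]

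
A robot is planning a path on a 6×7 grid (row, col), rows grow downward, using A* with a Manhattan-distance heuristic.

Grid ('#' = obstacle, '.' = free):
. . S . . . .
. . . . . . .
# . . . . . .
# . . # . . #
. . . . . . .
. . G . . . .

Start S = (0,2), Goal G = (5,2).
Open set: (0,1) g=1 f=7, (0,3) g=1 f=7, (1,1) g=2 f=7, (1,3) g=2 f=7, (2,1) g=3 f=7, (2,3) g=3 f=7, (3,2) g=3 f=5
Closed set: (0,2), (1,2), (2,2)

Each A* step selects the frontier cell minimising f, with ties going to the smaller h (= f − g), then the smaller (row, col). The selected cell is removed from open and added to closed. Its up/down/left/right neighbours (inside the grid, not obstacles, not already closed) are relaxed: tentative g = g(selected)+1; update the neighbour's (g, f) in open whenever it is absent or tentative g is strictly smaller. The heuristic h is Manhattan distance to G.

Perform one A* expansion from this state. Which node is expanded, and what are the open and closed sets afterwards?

expanded=(3,2); open=[(0,1) g=1 f=7, (0,3) g=1 f=7, (1,1) g=2 f=7, (1,3) g=2 f=7, (2,1) g=3 f=7, (2,3) g=3 f=7, (3,1) g=4 f=7, (4,2) g=4 f=5]; closed=[(0,2), (1,2), (2,2), (3,2)]

step 1: expand (3,2) (f=5, h=2) → closed; open now [(0,1) g=1 f=7, (0,3) g=1 f=7, (1,1) g=2 f=7, (1,3) g=2 f=7, (2,1) g=3 f=7, (2,3) g=3 f=7, (3,1) g=4 f=7, (4,2) g=4 f=5]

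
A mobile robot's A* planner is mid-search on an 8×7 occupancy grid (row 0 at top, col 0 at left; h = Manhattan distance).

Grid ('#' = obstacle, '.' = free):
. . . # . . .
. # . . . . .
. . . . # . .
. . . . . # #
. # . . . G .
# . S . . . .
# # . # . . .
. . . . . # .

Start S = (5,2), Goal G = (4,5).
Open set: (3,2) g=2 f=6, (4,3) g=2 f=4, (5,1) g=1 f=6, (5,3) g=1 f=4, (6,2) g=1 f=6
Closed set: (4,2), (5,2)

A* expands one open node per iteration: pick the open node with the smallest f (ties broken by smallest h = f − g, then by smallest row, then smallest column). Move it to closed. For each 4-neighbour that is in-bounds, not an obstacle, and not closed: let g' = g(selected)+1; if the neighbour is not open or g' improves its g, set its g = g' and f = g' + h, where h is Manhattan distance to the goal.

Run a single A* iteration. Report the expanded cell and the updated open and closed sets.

expanded=(4,3); open=[(3,2) g=2 f=6, (3,3) g=3 f=6, (4,4) g=3 f=4, (5,1) g=1 f=6, (5,3) g=1 f=4, (6,2) g=1 f=6]; closed=[(4,2), (4,3), (5,2)]

step 1: expand (4,3) (f=4, h=2) → closed; open now [(3,2) g=2 f=6, (3,3) g=3 f=6, (4,4) g=3 f=4, (5,1) g=1 f=6, (5,3) g=1 f=4, (6,2) g=1 f=6]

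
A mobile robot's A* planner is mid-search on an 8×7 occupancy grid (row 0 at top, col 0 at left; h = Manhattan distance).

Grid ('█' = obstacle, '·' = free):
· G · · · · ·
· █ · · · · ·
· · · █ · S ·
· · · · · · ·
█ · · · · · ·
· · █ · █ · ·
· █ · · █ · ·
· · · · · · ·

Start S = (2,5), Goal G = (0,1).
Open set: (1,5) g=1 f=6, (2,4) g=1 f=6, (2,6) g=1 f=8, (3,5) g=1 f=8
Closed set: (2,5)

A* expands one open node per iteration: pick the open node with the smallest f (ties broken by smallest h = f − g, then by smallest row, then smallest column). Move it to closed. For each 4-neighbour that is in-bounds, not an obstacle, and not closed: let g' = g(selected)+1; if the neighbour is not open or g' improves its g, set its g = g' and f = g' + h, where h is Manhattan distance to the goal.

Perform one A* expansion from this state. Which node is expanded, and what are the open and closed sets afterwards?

step 1: expand (1,5) (f=6, h=5) → closed; open now [(0,5) g=2 f=6, (1,4) g=2 f=6, (1,6) g=2 f=8, (2,4) g=1 f=6, (2,6) g=1 f=8, (3,5) g=1 f=8]

expanded=(1,5); open=[(0,5) g=2 f=6, (1,4) g=2 f=6, (1,6) g=2 f=8, (2,4) g=1 f=6, (2,6) g=1 f=8, (3,5) g=1 f=8]; closed=[(1,5), (2,5)]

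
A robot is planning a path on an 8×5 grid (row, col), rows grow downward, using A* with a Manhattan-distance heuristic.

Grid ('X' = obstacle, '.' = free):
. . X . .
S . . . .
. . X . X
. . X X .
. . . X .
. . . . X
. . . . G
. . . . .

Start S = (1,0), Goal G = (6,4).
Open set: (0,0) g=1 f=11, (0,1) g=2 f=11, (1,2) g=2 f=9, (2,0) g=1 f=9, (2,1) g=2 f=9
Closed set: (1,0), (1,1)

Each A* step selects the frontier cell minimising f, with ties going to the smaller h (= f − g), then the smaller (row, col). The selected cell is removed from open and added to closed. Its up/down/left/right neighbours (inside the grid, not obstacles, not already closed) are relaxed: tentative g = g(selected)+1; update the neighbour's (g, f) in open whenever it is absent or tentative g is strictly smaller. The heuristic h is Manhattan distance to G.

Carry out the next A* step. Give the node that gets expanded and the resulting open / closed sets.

step 1: expand (1,2) (f=9, h=7) → closed; open now [(0,0) g=1 f=11, (0,1) g=2 f=11, (1,3) g=3 f=9, (2,0) g=1 f=9, (2,1) g=2 f=9]

expanded=(1,2); open=[(0,0) g=1 f=11, (0,1) g=2 f=11, (1,3) g=3 f=9, (2,0) g=1 f=9, (2,1) g=2 f=9]; closed=[(1,0), (1,1), (1,2)]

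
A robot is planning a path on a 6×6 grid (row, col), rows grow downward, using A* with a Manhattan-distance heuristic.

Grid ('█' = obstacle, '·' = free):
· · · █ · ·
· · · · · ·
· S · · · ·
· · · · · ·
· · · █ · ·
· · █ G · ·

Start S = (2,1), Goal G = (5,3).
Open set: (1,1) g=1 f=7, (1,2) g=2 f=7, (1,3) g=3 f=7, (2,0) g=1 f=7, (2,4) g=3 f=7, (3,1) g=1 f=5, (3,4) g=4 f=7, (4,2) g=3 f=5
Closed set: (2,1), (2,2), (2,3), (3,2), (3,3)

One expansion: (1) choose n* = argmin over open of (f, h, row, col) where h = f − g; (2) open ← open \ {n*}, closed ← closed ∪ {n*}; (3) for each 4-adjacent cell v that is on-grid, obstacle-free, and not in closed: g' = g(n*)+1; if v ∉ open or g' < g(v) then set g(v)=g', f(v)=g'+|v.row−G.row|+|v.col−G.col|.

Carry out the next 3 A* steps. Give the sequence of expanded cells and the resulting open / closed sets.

step 1: expand (4,2) (f=5, h=2) → closed; open now [(1,1) g=1 f=7, (1,2) g=2 f=7, (1,3) g=3 f=7, (2,0) g=1 f=7, (2,4) g=3 f=7, (3,1) g=1 f=5, (3,4) g=4 f=7, (4,1) g=4 f=7]
step 2: expand (3,1) (f=5, h=4) → closed; open now [(1,1) g=1 f=7, (1,2) g=2 f=7, (1,3) g=3 f=7, (2,0) g=1 f=7, (2,4) g=3 f=7, (3,0) g=2 f=7, (3,4) g=4 f=7, (4,1) g=2 f=5]
step 3: expand (4,1) (f=5, h=3) → closed; open now [(1,1) g=1 f=7, (1,2) g=2 f=7, (1,3) g=3 f=7, (2,0) g=1 f=7, (2,4) g=3 f=7, (3,0) g=2 f=7, (3,4) g=4 f=7, (4,0) g=3 f=7, (5,1) g=3 f=5]

order=[(4,2) → (3,1) → (4,1)]; open=[(1,1) g=1 f=7, (1,2) g=2 f=7, (1,3) g=3 f=7, (2,0) g=1 f=7, (2,4) g=3 f=7, (3,0) g=2 f=7, (3,4) g=4 f=7, (4,0) g=3 f=7, (5,1) g=3 f=5]; closed=[(2,1), (2,2), (2,3), (3,1), (3,2), (3,3), (4,1), (4,2)]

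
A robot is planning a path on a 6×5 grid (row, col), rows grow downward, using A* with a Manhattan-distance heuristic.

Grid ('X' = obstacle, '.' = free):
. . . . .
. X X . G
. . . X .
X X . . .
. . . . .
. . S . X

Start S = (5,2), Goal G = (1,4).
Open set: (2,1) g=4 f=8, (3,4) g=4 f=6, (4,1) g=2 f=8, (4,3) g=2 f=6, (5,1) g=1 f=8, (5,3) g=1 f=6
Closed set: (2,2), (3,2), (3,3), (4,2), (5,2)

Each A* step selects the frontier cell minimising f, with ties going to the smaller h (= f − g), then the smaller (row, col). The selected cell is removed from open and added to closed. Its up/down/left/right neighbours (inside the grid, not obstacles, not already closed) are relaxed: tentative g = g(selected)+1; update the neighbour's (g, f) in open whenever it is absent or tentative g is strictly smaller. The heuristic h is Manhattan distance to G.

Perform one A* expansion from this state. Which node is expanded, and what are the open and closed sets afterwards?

step 1: expand (3,4) (f=6, h=2) → closed; open now [(2,1) g=4 f=8, (2,4) g=5 f=6, (4,1) g=2 f=8, (4,3) g=2 f=6, (4,4) g=5 f=8, (5,1) g=1 f=8, (5,3) g=1 f=6]

expanded=(3,4); open=[(2,1) g=4 f=8, (2,4) g=5 f=6, (4,1) g=2 f=8, (4,3) g=2 f=6, (4,4) g=5 f=8, (5,1) g=1 f=8, (5,3) g=1 f=6]; closed=[(2,2), (3,2), (3,3), (3,4), (4,2), (5,2)]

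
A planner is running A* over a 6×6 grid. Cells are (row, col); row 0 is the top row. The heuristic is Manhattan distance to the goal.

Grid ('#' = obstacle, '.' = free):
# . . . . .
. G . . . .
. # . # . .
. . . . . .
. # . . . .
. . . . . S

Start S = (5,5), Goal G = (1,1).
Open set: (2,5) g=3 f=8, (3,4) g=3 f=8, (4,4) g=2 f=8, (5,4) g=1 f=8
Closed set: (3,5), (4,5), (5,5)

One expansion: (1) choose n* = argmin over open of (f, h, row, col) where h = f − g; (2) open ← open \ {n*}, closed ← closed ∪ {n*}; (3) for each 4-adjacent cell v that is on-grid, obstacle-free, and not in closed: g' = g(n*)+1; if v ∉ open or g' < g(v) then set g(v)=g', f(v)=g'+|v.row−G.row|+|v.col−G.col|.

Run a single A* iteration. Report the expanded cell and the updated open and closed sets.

expanded=(2,5); open=[(1,5) g=4 f=8, (2,4) g=4 f=8, (3,4) g=3 f=8, (4,4) g=2 f=8, (5,4) g=1 f=8]; closed=[(2,5), (3,5), (4,5), (5,5)]

step 1: expand (2,5) (f=8, h=5) → closed; open now [(1,5) g=4 f=8, (2,4) g=4 f=8, (3,4) g=3 f=8, (4,4) g=2 f=8, (5,4) g=1 f=8]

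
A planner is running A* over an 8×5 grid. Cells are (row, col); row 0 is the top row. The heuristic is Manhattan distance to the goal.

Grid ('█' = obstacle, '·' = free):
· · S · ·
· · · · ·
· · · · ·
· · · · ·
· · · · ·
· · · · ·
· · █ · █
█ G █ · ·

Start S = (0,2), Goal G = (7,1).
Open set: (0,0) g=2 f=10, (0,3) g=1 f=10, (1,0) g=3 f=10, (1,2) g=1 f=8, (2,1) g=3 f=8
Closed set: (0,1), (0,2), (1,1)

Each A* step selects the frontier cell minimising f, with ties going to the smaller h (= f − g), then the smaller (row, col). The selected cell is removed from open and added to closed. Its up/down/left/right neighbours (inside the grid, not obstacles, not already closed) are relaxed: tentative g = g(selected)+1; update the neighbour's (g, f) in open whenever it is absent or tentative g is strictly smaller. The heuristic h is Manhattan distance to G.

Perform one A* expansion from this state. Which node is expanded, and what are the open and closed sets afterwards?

step 1: expand (2,1) (f=8, h=5) → closed; open now [(0,0) g=2 f=10, (0,3) g=1 f=10, (1,0) g=3 f=10, (1,2) g=1 f=8, (2,0) g=4 f=10, (2,2) g=4 f=10, (3,1) g=4 f=8]

expanded=(2,1); open=[(0,0) g=2 f=10, (0,3) g=1 f=10, (1,0) g=3 f=10, (1,2) g=1 f=8, (2,0) g=4 f=10, (2,2) g=4 f=10, (3,1) g=4 f=8]; closed=[(0,1), (0,2), (1,1), (2,1)]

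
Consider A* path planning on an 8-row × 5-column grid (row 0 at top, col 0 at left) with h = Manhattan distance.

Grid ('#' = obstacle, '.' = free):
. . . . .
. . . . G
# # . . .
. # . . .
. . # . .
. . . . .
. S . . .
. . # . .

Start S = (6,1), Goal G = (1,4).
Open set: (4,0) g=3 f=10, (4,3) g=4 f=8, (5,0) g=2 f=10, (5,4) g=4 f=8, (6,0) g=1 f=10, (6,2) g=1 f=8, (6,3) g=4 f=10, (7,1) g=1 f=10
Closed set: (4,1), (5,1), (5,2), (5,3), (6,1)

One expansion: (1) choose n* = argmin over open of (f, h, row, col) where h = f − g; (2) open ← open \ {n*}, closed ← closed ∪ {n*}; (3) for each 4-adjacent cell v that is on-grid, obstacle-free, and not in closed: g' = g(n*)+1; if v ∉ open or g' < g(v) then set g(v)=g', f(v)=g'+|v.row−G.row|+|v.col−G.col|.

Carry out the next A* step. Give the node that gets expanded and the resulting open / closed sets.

expanded=(4,3); open=[(3,3) g=5 f=8, (4,0) g=3 f=10, (4,4) g=5 f=8, (5,0) g=2 f=10, (5,4) g=4 f=8, (6,0) g=1 f=10, (6,2) g=1 f=8, (6,3) g=4 f=10, (7,1) g=1 f=10]; closed=[(4,1), (4,3), (5,1), (5,2), (5,3), (6,1)]

step 1: expand (4,3) (f=8, h=4) → closed; open now [(3,3) g=5 f=8, (4,0) g=3 f=10, (4,4) g=5 f=8, (5,0) g=2 f=10, (5,4) g=4 f=8, (6,0) g=1 f=10, (6,2) g=1 f=8, (6,3) g=4 f=10, (7,1) g=1 f=10]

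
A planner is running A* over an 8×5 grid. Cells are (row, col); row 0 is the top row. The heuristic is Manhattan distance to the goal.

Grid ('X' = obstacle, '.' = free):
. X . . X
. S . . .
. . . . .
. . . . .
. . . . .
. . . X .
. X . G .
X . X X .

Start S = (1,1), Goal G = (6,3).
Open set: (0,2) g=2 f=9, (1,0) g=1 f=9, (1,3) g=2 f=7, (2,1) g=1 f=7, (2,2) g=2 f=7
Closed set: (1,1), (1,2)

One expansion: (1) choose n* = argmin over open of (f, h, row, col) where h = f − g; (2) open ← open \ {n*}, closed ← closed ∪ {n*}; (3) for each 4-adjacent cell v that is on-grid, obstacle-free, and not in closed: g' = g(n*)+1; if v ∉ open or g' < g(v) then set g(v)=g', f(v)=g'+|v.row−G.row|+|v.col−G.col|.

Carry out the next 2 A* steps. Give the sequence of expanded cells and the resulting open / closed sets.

step 1: expand (1,3) (f=7, h=5) → closed; open now [(0,2) g=2 f=9, (0,3) g=3 f=9, (1,0) g=1 f=9, (1,4) g=3 f=9, (2,1) g=1 f=7, (2,2) g=2 f=7, (2,3) g=3 f=7]
step 2: expand (2,3) (f=7, h=4) → closed; open now [(0,2) g=2 f=9, (0,3) g=3 f=9, (1,0) g=1 f=9, (1,4) g=3 f=9, (2,1) g=1 f=7, (2,2) g=2 f=7, (2,4) g=4 f=9, (3,3) g=4 f=7]

order=[(1,3) → (2,3)]; open=[(0,2) g=2 f=9, (0,3) g=3 f=9, (1,0) g=1 f=9, (1,4) g=3 f=9, (2,1) g=1 f=7, (2,2) g=2 f=7, (2,4) g=4 f=9, (3,3) g=4 f=7]; closed=[(1,1), (1,2), (1,3), (2,3)]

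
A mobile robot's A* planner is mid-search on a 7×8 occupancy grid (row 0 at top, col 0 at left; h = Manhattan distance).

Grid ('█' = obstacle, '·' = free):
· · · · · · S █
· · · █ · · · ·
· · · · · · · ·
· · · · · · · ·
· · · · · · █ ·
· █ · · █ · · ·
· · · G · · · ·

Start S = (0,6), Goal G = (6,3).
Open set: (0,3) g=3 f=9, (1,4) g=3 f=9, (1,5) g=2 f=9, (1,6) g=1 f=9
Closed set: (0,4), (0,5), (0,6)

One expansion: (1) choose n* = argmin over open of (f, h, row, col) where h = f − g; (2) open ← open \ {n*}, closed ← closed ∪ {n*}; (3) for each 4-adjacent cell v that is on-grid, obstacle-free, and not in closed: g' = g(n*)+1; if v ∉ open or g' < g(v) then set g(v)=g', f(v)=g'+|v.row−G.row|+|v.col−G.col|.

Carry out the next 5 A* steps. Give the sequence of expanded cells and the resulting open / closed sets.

order=[(0,3) → (1,4) → (2,4) → (2,3) → (3,3)]; open=[(0,2) g=4 f=11, (1,5) g=2 f=9, (1,6) g=1 f=9, (2,2) g=6 f=11, (2,5) g=5 f=11, (3,2) g=7 f=11, (3,4) g=5 f=9, (4,3) g=7 f=9]; closed=[(0,3), (0,4), (0,5), (0,6), (1,4), (2,3), (2,4), (3,3)]

step 1: expand (0,3) (f=9, h=6) → closed; open now [(0,2) g=4 f=11, (1,4) g=3 f=9, (1,5) g=2 f=9, (1,6) g=1 f=9]
step 2: expand (1,4) (f=9, h=6) → closed; open now [(0,2) g=4 f=11, (1,5) g=2 f=9, (1,6) g=1 f=9, (2,4) g=4 f=9]
step 3: expand (2,4) (f=9, h=5) → closed; open now [(0,2) g=4 f=11, (1,5) g=2 f=9, (1,6) g=1 f=9, (2,3) g=5 f=9, (2,5) g=5 f=11, (3,4) g=5 f=9]
step 4: expand (2,3) (f=9, h=4) → closed; open now [(0,2) g=4 f=11, (1,5) g=2 f=9, (1,6) g=1 f=9, (2,2) g=6 f=11, (2,5) g=5 f=11, (3,3) g=6 f=9, (3,4) g=5 f=9]
step 5: expand (3,3) (f=9, h=3) → closed; open now [(0,2) g=4 f=11, (1,5) g=2 f=9, (1,6) g=1 f=9, (2,2) g=6 f=11, (2,5) g=5 f=11, (3,2) g=7 f=11, (3,4) g=5 f=9, (4,3) g=7 f=9]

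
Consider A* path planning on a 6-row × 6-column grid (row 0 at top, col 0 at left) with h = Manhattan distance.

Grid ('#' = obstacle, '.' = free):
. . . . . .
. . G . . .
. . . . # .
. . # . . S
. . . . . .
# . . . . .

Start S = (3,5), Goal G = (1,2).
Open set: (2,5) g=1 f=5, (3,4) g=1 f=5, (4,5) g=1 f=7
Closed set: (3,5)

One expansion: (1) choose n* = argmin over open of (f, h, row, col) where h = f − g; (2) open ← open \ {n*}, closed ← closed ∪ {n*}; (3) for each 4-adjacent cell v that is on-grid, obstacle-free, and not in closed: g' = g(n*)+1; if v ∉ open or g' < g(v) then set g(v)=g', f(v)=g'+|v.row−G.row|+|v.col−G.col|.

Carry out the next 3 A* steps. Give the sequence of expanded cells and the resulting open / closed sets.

order=[(2,5) → (1,5) → (1,4)]; open=[(0,4) g=4 f=7, (0,5) g=3 f=7, (1,3) g=4 f=5, (3,4) g=1 f=5, (4,5) g=1 f=7]; closed=[(1,4), (1,5), (2,5), (3,5)]

step 1: expand (2,5) (f=5, h=4) → closed; open now [(1,5) g=2 f=5, (3,4) g=1 f=5, (4,5) g=1 f=7]
step 2: expand (1,5) (f=5, h=3) → closed; open now [(0,5) g=3 f=7, (1,4) g=3 f=5, (3,4) g=1 f=5, (4,5) g=1 f=7]
step 3: expand (1,4) (f=5, h=2) → closed; open now [(0,4) g=4 f=7, (0,5) g=3 f=7, (1,3) g=4 f=5, (3,4) g=1 f=5, (4,5) g=1 f=7]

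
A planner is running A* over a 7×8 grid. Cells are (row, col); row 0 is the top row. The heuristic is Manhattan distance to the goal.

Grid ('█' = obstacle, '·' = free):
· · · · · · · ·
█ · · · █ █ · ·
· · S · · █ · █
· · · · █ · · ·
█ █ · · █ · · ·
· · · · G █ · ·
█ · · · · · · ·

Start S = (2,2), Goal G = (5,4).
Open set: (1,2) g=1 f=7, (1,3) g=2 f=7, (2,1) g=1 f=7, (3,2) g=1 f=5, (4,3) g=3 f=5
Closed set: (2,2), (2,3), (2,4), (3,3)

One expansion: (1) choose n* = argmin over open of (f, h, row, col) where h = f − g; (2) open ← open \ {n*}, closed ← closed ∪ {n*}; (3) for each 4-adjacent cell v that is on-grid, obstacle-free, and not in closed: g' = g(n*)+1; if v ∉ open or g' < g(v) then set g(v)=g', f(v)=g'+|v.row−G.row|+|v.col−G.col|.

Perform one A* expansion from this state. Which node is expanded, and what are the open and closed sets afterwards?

expanded=(4,3); open=[(1,2) g=1 f=7, (1,3) g=2 f=7, (2,1) g=1 f=7, (3,2) g=1 f=5, (4,2) g=4 f=7, (5,3) g=4 f=5]; closed=[(2,2), (2,3), (2,4), (3,3), (4,3)]

step 1: expand (4,3) (f=5, h=2) → closed; open now [(1,2) g=1 f=7, (1,3) g=2 f=7, (2,1) g=1 f=7, (3,2) g=1 f=5, (4,2) g=4 f=7, (5,3) g=4 f=5]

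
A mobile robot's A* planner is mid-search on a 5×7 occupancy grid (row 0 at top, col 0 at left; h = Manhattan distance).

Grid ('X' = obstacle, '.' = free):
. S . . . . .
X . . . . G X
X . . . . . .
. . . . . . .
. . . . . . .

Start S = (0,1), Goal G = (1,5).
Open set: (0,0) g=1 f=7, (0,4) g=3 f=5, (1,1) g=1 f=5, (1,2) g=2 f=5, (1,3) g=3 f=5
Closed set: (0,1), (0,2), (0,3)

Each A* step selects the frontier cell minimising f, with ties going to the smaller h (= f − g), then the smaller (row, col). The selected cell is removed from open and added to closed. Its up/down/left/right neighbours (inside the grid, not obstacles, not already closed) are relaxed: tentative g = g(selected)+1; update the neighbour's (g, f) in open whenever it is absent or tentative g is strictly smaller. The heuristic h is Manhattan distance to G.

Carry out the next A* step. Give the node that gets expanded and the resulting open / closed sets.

expanded=(0,4); open=[(0,0) g=1 f=7, (0,5) g=4 f=5, (1,1) g=1 f=5, (1,2) g=2 f=5, (1,3) g=3 f=5, (1,4) g=4 f=5]; closed=[(0,1), (0,2), (0,3), (0,4)]

step 1: expand (0,4) (f=5, h=2) → closed; open now [(0,0) g=1 f=7, (0,5) g=4 f=5, (1,1) g=1 f=5, (1,2) g=2 f=5, (1,3) g=3 f=5, (1,4) g=4 f=5]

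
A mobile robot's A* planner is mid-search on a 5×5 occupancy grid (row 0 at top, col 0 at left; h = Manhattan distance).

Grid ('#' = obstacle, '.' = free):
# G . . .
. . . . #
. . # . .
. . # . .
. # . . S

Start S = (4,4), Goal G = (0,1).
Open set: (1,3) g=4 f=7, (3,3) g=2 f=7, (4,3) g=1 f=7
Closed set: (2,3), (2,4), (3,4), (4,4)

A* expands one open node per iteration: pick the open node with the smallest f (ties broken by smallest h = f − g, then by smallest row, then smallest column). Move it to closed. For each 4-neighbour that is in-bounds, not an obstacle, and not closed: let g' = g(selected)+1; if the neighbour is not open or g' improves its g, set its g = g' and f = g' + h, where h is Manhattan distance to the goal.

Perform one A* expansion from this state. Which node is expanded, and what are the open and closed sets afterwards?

step 1: expand (1,3) (f=7, h=3) → closed; open now [(0,3) g=5 f=7, (1,2) g=5 f=7, (3,3) g=2 f=7, (4,3) g=1 f=7]

expanded=(1,3); open=[(0,3) g=5 f=7, (1,2) g=5 f=7, (3,3) g=2 f=7, (4,3) g=1 f=7]; closed=[(1,3), (2,3), (2,4), (3,4), (4,4)]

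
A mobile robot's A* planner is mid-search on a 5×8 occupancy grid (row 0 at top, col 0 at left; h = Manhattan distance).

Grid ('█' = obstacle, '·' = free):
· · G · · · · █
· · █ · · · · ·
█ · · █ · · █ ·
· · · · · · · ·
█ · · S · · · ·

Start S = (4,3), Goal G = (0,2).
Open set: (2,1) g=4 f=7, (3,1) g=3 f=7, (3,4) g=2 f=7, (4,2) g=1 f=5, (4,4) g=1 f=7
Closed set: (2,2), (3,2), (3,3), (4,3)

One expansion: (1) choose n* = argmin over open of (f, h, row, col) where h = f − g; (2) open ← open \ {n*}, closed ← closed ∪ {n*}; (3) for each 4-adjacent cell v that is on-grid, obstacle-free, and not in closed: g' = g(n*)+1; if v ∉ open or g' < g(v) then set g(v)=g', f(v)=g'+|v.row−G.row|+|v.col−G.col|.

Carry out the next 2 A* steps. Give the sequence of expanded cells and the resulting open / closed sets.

step 1: expand (4,2) (f=5, h=4) → closed; open now [(2,1) g=4 f=7, (3,1) g=3 f=7, (3,4) g=2 f=7, (4,1) g=2 f=7, (4,4) g=1 f=7]
step 2: expand (2,1) (f=7, h=3) → closed; open now [(1,1) g=5 f=7, (3,1) g=3 f=7, (3,4) g=2 f=7, (4,1) g=2 f=7, (4,4) g=1 f=7]

order=[(4,2) → (2,1)]; open=[(1,1) g=5 f=7, (3,1) g=3 f=7, (3,4) g=2 f=7, (4,1) g=2 f=7, (4,4) g=1 f=7]; closed=[(2,1), (2,2), (3,2), (3,3), (4,2), (4,3)]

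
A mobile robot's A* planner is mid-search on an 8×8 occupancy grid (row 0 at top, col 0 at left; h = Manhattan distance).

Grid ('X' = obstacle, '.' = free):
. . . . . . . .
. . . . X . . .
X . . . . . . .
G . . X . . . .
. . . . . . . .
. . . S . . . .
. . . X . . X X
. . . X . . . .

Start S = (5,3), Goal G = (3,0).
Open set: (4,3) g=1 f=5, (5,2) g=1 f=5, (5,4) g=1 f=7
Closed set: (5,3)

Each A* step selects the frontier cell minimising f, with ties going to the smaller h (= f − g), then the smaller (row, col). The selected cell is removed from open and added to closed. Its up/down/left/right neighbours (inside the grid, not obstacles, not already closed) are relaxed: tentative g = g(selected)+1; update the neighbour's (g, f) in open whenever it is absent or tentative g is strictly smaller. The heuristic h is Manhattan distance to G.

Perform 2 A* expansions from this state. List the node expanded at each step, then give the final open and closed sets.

step 1: expand (4,3) (f=5, h=4) → closed; open now [(4,2) g=2 f=5, (4,4) g=2 f=7, (5,2) g=1 f=5, (5,4) g=1 f=7]
step 2: expand (4,2) (f=5, h=3) → closed; open now [(3,2) g=3 f=5, (4,1) g=3 f=5, (4,4) g=2 f=7, (5,2) g=1 f=5, (5,4) g=1 f=7]

order=[(4,3) → (4,2)]; open=[(3,2) g=3 f=5, (4,1) g=3 f=5, (4,4) g=2 f=7, (5,2) g=1 f=5, (5,4) g=1 f=7]; closed=[(4,2), (4,3), (5,3)]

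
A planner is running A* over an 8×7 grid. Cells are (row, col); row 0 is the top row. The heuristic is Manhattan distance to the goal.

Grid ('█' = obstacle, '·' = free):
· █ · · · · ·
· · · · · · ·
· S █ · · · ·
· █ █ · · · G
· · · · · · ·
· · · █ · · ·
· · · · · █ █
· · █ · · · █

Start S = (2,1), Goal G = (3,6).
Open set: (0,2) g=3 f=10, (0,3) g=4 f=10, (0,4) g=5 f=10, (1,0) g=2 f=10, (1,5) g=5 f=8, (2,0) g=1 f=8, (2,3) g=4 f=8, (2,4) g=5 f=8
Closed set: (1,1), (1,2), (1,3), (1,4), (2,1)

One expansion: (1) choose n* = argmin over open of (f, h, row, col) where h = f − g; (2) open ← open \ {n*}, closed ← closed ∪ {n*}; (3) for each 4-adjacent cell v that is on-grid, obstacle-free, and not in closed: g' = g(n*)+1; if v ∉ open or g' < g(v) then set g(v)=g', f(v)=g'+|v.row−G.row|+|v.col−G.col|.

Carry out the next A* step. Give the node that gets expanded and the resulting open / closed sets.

expanded=(1,5); open=[(0,2) g=3 f=10, (0,3) g=4 f=10, (0,4) g=5 f=10, (0,5) g=6 f=10, (1,0) g=2 f=10, (1,6) g=6 f=8, (2,0) g=1 f=8, (2,3) g=4 f=8, (2,4) g=5 f=8, (2,5) g=6 f=8]; closed=[(1,1), (1,2), (1,3), (1,4), (1,5), (2,1)]

step 1: expand (1,5) (f=8, h=3) → closed; open now [(0,2) g=3 f=10, (0,3) g=4 f=10, (0,4) g=5 f=10, (0,5) g=6 f=10, (1,0) g=2 f=10, (1,6) g=6 f=8, (2,0) g=1 f=8, (2,3) g=4 f=8, (2,4) g=5 f=8, (2,5) g=6 f=8]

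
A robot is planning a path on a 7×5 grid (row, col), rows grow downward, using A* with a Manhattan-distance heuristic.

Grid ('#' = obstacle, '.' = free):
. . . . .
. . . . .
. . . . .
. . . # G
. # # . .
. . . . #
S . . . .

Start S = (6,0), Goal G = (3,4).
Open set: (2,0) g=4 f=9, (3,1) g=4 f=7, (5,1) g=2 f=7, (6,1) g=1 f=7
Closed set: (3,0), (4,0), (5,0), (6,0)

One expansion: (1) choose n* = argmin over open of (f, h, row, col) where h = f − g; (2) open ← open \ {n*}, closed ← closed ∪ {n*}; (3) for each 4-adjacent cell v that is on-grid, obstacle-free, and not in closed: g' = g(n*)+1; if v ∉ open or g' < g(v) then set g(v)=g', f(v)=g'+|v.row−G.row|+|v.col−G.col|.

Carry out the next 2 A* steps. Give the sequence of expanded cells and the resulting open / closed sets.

order=[(3,1) → (3,2)]; open=[(2,0) g=4 f=9, (2,1) g=5 f=9, (2,2) g=6 f=9, (5,1) g=2 f=7, (6,1) g=1 f=7]; closed=[(3,0), (3,1), (3,2), (4,0), (5,0), (6,0)]

step 1: expand (3,1) (f=7, h=3) → closed; open now [(2,0) g=4 f=9, (2,1) g=5 f=9, (3,2) g=5 f=7, (5,1) g=2 f=7, (6,1) g=1 f=7]
step 2: expand (3,2) (f=7, h=2) → closed; open now [(2,0) g=4 f=9, (2,1) g=5 f=9, (2,2) g=6 f=9, (5,1) g=2 f=7, (6,1) g=1 f=7]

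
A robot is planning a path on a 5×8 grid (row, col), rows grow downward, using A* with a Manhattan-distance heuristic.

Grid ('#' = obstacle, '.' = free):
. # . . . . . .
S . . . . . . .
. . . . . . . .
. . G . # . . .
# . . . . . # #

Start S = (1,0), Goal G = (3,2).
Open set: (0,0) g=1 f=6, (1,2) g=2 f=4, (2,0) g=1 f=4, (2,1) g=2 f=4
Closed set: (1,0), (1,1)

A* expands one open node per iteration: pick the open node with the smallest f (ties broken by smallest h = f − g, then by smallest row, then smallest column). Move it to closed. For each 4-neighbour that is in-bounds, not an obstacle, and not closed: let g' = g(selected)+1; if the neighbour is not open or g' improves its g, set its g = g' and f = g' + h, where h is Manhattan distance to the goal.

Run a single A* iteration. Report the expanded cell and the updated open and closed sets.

step 1: expand (1,2) (f=4, h=2) → closed; open now [(0,0) g=1 f=6, (0,2) g=3 f=6, (1,3) g=3 f=6, (2,0) g=1 f=4, (2,1) g=2 f=4, (2,2) g=3 f=4]

expanded=(1,2); open=[(0,0) g=1 f=6, (0,2) g=3 f=6, (1,3) g=3 f=6, (2,0) g=1 f=4, (2,1) g=2 f=4, (2,2) g=3 f=4]; closed=[(1,0), (1,1), (1,2)]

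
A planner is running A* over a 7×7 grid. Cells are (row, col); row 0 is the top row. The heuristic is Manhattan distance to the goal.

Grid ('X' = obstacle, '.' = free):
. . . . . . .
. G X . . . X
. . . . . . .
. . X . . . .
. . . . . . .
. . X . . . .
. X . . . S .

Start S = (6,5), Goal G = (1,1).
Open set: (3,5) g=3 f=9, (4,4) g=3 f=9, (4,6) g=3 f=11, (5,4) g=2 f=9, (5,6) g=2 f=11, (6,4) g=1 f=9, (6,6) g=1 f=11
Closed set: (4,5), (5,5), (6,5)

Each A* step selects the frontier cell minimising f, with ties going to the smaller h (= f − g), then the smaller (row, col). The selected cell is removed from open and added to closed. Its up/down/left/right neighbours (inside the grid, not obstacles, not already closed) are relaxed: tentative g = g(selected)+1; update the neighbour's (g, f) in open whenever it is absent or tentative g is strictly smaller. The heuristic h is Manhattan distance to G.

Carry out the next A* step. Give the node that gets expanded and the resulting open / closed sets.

step 1: expand (3,5) (f=9, h=6) → closed; open now [(2,5) g=4 f=9, (3,4) g=4 f=9, (3,6) g=4 f=11, (4,4) g=3 f=9, (4,6) g=3 f=11, (5,4) g=2 f=9, (5,6) g=2 f=11, (6,4) g=1 f=9, (6,6) g=1 f=11]

expanded=(3,5); open=[(2,5) g=4 f=9, (3,4) g=4 f=9, (3,6) g=4 f=11, (4,4) g=3 f=9, (4,6) g=3 f=11, (5,4) g=2 f=9, (5,6) g=2 f=11, (6,4) g=1 f=9, (6,6) g=1 f=11]; closed=[(3,5), (4,5), (5,5), (6,5)]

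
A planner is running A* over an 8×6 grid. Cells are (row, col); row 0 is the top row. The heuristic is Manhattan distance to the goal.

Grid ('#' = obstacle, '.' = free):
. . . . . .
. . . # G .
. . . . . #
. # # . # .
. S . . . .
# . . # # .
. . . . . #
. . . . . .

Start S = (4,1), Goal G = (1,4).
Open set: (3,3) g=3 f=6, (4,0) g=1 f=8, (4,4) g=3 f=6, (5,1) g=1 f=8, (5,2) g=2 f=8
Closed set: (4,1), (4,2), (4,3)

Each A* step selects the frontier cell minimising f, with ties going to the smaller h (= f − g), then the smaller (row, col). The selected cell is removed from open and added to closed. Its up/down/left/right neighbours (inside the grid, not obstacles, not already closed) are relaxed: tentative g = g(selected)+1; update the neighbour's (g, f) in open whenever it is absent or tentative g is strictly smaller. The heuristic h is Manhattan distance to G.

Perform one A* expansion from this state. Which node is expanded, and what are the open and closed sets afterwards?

step 1: expand (3,3) (f=6, h=3) → closed; open now [(2,3) g=4 f=6, (4,0) g=1 f=8, (4,4) g=3 f=6, (5,1) g=1 f=8, (5,2) g=2 f=8]

expanded=(3,3); open=[(2,3) g=4 f=6, (4,0) g=1 f=8, (4,4) g=3 f=6, (5,1) g=1 f=8, (5,2) g=2 f=8]; closed=[(3,3), (4,1), (4,2), (4,3)]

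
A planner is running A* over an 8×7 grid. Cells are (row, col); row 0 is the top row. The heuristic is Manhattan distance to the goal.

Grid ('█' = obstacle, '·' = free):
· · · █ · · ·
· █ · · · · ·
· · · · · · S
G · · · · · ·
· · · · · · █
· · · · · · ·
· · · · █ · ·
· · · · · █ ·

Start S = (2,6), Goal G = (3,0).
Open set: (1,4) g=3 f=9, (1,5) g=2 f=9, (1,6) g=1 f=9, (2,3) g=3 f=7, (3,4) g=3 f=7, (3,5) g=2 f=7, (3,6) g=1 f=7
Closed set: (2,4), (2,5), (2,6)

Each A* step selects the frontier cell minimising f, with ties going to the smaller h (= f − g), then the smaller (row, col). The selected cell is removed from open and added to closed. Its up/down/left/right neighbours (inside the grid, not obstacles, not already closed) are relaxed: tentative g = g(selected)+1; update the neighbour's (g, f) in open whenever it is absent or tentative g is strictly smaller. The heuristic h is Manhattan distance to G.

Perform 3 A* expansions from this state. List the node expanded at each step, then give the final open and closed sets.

order=[(2,3) → (2,2) → (2,1)]; open=[(1,2) g=5 f=9, (1,3) g=4 f=9, (1,4) g=3 f=9, (1,5) g=2 f=9, (1,6) g=1 f=9, (2,0) g=6 f=7, (3,1) g=6 f=7, (3,2) g=5 f=7, (3,3) g=4 f=7, (3,4) g=3 f=7, (3,5) g=2 f=7, (3,6) g=1 f=7]; closed=[(2,1), (2,2), (2,3), (2,4), (2,5), (2,6)]

step 1: expand (2,3) (f=7, h=4) → closed; open now [(1,3) g=4 f=9, (1,4) g=3 f=9, (1,5) g=2 f=9, (1,6) g=1 f=9, (2,2) g=4 f=7, (3,3) g=4 f=7, (3,4) g=3 f=7, (3,5) g=2 f=7, (3,6) g=1 f=7]
step 2: expand (2,2) (f=7, h=3) → closed; open now [(1,2) g=5 f=9, (1,3) g=4 f=9, (1,4) g=3 f=9, (1,5) g=2 f=9, (1,6) g=1 f=9, (2,1) g=5 f=7, (3,2) g=5 f=7, (3,3) g=4 f=7, (3,4) g=3 f=7, (3,5) g=2 f=7, (3,6) g=1 f=7]
step 3: expand (2,1) (f=7, h=2) → closed; open now [(1,2) g=5 f=9, (1,3) g=4 f=9, (1,4) g=3 f=9, (1,5) g=2 f=9, (1,6) g=1 f=9, (2,0) g=6 f=7, (3,1) g=6 f=7, (3,2) g=5 f=7, (3,3) g=4 f=7, (3,4) g=3 f=7, (3,5) g=2 f=7, (3,6) g=1 f=7]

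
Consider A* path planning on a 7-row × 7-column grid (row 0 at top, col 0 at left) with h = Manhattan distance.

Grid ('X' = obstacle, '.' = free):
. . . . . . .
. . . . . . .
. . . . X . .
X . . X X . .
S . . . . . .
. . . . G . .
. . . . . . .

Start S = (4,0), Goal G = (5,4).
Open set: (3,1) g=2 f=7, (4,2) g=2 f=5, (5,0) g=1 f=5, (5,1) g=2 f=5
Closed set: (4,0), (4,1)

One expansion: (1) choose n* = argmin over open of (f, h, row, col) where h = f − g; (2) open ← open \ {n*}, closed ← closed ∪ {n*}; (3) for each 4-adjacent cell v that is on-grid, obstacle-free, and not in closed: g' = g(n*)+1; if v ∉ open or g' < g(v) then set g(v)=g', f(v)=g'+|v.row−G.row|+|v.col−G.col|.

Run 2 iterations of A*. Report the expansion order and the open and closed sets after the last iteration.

step 1: expand (4,2) (f=5, h=3) → closed; open now [(3,1) g=2 f=7, (3,2) g=3 f=7, (4,3) g=3 f=5, (5,0) g=1 f=5, (5,1) g=2 f=5, (5,2) g=3 f=5]
step 2: expand (4,3) (f=5, h=2) → closed; open now [(3,1) g=2 f=7, (3,2) g=3 f=7, (4,4) g=4 f=5, (5,0) g=1 f=5, (5,1) g=2 f=5, (5,2) g=3 f=5, (5,3) g=4 f=5]

order=[(4,2) → (4,3)]; open=[(3,1) g=2 f=7, (3,2) g=3 f=7, (4,4) g=4 f=5, (5,0) g=1 f=5, (5,1) g=2 f=5, (5,2) g=3 f=5, (5,3) g=4 f=5]; closed=[(4,0), (4,1), (4,2), (4,3)]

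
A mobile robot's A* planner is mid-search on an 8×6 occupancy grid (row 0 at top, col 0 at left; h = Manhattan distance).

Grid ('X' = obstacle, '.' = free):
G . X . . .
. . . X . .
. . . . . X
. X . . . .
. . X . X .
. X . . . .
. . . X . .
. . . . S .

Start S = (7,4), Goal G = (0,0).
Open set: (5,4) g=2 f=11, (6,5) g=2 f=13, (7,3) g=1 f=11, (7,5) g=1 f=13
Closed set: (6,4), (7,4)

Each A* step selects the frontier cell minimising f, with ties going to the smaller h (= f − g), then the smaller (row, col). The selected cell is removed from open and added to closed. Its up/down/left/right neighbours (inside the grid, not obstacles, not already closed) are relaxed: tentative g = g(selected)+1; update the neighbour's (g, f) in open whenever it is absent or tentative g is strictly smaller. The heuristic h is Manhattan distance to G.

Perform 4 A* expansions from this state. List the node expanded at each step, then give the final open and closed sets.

order=[(5,4) → (5,3) → (4,3) → (3,3)]; open=[(2,3) g=6 f=11, (3,2) g=6 f=11, (3,4) g=6 f=13, (5,2) g=4 f=11, (5,5) g=3 f=13, (6,5) g=2 f=13, (7,3) g=1 f=11, (7,5) g=1 f=13]; closed=[(3,3), (4,3), (5,3), (5,4), (6,4), (7,4)]

step 1: expand (5,4) (f=11, h=9) → closed; open now [(5,3) g=3 f=11, (5,5) g=3 f=13, (6,5) g=2 f=13, (7,3) g=1 f=11, (7,5) g=1 f=13]
step 2: expand (5,3) (f=11, h=8) → closed; open now [(4,3) g=4 f=11, (5,2) g=4 f=11, (5,5) g=3 f=13, (6,5) g=2 f=13, (7,3) g=1 f=11, (7,5) g=1 f=13]
step 3: expand (4,3) (f=11, h=7) → closed; open now [(3,3) g=5 f=11, (5,2) g=4 f=11, (5,5) g=3 f=13, (6,5) g=2 f=13, (7,3) g=1 f=11, (7,5) g=1 f=13]
step 4: expand (3,3) (f=11, h=6) → closed; open now [(2,3) g=6 f=11, (3,2) g=6 f=11, (3,4) g=6 f=13, (5,2) g=4 f=11, (5,5) g=3 f=13, (6,5) g=2 f=13, (7,3) g=1 f=11, (7,5) g=1 f=13]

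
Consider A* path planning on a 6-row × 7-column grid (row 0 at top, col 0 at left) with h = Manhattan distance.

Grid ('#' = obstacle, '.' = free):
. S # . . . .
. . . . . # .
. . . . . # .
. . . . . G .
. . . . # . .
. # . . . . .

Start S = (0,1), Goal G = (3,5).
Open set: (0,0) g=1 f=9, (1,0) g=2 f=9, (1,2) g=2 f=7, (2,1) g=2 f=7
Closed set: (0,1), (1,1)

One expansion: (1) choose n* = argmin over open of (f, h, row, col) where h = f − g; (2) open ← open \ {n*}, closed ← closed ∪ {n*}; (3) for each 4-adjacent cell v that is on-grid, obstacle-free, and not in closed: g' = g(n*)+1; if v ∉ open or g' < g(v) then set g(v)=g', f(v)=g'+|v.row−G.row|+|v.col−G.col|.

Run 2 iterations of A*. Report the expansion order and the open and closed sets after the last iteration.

step 1: expand (1,2) (f=7, h=5) → closed; open now [(0,0) g=1 f=9, (1,0) g=2 f=9, (1,3) g=3 f=7, (2,1) g=2 f=7, (2,2) g=3 f=7]
step 2: expand (1,3) (f=7, h=4) → closed; open now [(0,0) g=1 f=9, (0,3) g=4 f=9, (1,0) g=2 f=9, (1,4) g=4 f=7, (2,1) g=2 f=7, (2,2) g=3 f=7, (2,3) g=4 f=7]

order=[(1,2) → (1,3)]; open=[(0,0) g=1 f=9, (0,3) g=4 f=9, (1,0) g=2 f=9, (1,4) g=4 f=7, (2,1) g=2 f=7, (2,2) g=3 f=7, (2,3) g=4 f=7]; closed=[(0,1), (1,1), (1,2), (1,3)]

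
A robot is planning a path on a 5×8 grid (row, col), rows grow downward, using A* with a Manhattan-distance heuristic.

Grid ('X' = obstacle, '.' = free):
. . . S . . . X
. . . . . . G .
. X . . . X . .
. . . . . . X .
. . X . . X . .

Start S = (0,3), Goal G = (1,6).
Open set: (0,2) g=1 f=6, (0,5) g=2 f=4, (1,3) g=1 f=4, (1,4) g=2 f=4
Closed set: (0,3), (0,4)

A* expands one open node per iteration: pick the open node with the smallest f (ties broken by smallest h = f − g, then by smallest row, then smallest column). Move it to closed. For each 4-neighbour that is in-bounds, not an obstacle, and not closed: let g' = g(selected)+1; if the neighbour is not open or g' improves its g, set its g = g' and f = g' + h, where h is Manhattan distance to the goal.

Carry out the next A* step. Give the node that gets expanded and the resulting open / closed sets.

step 1: expand (0,5) (f=4, h=2) → closed; open now [(0,2) g=1 f=6, (0,6) g=3 f=4, (1,3) g=1 f=4, (1,4) g=2 f=4, (1,5) g=3 f=4]

expanded=(0,5); open=[(0,2) g=1 f=6, (0,6) g=3 f=4, (1,3) g=1 f=4, (1,4) g=2 f=4, (1,5) g=3 f=4]; closed=[(0,3), (0,4), (0,5)]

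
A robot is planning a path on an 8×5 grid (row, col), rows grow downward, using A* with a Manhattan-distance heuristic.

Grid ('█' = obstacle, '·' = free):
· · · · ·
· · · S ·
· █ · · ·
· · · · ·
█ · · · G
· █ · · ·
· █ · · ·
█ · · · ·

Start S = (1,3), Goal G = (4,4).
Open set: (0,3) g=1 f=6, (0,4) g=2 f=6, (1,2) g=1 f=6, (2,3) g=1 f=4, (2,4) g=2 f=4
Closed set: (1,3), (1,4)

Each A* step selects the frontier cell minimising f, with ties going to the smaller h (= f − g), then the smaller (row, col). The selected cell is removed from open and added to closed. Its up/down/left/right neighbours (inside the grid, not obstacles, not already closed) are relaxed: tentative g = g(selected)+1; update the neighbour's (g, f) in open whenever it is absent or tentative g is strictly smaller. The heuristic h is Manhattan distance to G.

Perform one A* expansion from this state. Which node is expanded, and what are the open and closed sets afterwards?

expanded=(2,4); open=[(0,3) g=1 f=6, (0,4) g=2 f=6, (1,2) g=1 f=6, (2,3) g=1 f=4, (3,4) g=3 f=4]; closed=[(1,3), (1,4), (2,4)]

step 1: expand (2,4) (f=4, h=2) → closed; open now [(0,3) g=1 f=6, (0,4) g=2 f=6, (1,2) g=1 f=6, (2,3) g=1 f=4, (3,4) g=3 f=4]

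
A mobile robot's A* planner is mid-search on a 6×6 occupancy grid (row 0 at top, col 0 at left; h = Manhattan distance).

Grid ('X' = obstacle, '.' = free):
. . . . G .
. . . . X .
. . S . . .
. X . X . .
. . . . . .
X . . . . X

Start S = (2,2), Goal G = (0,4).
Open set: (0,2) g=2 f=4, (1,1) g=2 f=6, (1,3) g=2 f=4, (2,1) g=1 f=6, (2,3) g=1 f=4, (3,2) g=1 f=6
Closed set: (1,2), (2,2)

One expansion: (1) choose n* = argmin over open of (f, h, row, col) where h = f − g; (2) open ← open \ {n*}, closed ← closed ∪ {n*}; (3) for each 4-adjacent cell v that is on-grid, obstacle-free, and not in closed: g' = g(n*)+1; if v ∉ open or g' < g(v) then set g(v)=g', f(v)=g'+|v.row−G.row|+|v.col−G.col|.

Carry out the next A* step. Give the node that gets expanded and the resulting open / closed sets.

expanded=(0,2); open=[(0,1) g=3 f=6, (0,3) g=3 f=4, (1,1) g=2 f=6, (1,3) g=2 f=4, (2,1) g=1 f=6, (2,3) g=1 f=4, (3,2) g=1 f=6]; closed=[(0,2), (1,2), (2,2)]

step 1: expand (0,2) (f=4, h=2) → closed; open now [(0,1) g=3 f=6, (0,3) g=3 f=4, (1,1) g=2 f=6, (1,3) g=2 f=4, (2,1) g=1 f=6, (2,3) g=1 f=4, (3,2) g=1 f=6]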